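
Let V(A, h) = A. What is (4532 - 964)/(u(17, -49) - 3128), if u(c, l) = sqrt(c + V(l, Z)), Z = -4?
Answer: -348772/305763 - 446*I*sqrt(2)/305763 ≈ -1.1407 - 0.0020628*I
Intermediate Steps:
u(c, l) = sqrt(c + l)
(4532 - 964)/(u(17, -49) - 3128) = (4532 - 964)/(sqrt(17 - 49) - 3128) = 3568/(sqrt(-32) - 3128) = 3568/(4*I*sqrt(2) - 3128) = 3568/(-3128 + 4*I*sqrt(2))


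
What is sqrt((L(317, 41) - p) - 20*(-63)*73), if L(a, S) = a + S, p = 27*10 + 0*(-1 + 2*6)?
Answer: 2*sqrt(23017) ≈ 303.43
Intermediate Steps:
p = 270 (p = 270 + 0*(-1 + 12) = 270 + 0*11 = 270 + 0 = 270)
L(a, S) = S + a
sqrt((L(317, 41) - p) - 20*(-63)*73) = sqrt(((41 + 317) - 1*270) - 20*(-63)*73) = sqrt((358 - 270) + 1260*73) = sqrt(88 + 91980) = sqrt(92068) = 2*sqrt(23017)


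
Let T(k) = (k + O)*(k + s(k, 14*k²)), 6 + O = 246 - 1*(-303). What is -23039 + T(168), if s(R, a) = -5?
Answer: 92854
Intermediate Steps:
O = 543 (O = -6 + (246 - 1*(-303)) = -6 + (246 + 303) = -6 + 549 = 543)
T(k) = (-5 + k)*(543 + k) (T(k) = (k + 543)*(k - 5) = (543 + k)*(-5 + k) = (-5 + k)*(543 + k))
-23039 + T(168) = -23039 + (-2715 + 168² + 538*168) = -23039 + (-2715 + 28224 + 90384) = -23039 + 115893 = 92854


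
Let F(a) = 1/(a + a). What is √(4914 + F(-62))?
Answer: √18889385/62 ≈ 70.100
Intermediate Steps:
F(a) = 1/(2*a)
√(4914 + F(-62)) = √(4914 + (½)/(-62)) = √(4914 + (½)*(-1/62)) = √(4914 - 1/124) = √(609335/124) = √18889385/62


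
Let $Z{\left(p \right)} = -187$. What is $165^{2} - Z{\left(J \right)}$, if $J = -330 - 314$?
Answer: $27412$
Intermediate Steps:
$J = -644$
$165^{2} - Z{\left(J \right)} = 165^{2} - -187 = 27225 + 187 = 27412$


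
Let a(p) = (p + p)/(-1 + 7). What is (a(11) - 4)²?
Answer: ⅑ ≈ 0.11111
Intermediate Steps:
a(p) = p/3 (a(p) = (2*p)/6 = (2*p)*(⅙) = p/3)
(a(11) - 4)² = ((⅓)*11 - 4)² = (11/3 - 4)² = (-⅓)² = ⅑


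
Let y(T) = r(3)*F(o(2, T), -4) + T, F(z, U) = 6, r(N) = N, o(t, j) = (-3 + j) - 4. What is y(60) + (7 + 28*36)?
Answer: 1093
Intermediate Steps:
o(t, j) = -7 + j
y(T) = 18 + T (y(T) = 3*6 + T = 18 + T)
y(60) + (7 + 28*36) = (18 + 60) + (7 + 28*36) = 78 + (7 + 1008) = 78 + 1015 = 1093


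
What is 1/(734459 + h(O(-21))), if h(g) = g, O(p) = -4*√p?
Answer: 734459/539430023017 + 4*I*√21/539430023017 ≈ 1.3615e-6 + 3.3981e-11*I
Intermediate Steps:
1/(734459 + h(O(-21))) = 1/(734459 - 4*I*√21)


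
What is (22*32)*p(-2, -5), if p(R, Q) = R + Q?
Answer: -4928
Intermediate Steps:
p(R, Q) = Q + R
(22*32)*p(-2, -5) = (22*32)*(-5 - 2) = 704*(-7) = -4928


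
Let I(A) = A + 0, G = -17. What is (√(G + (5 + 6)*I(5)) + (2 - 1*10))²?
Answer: (8 - √38)² ≈ 3.3694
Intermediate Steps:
I(A) = A
(√(G + (5 + 6)*I(5)) + (2 - 1*10))² = (√(-17 + (5 + 6)*5) + (2 - 1*10))² = (√(-17 + 11*5) + (2 - 10))² = (√(-17 + 55) - 8)² = (√38 - 8)² = (-8 + √38)²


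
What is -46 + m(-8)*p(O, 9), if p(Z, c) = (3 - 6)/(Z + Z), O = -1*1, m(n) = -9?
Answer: -119/2 ≈ -59.500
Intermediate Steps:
O = -1
p(Z, c) = -3/(2*Z) (p(Z, c) = -3*1/(2*Z) = -3/(2*Z))
-46 + m(-8)*p(O, 9) = -46 - (-27)/(2*(-1)) = -46 - (-27)*(-1)/2 = -46 - 9*3/2 = -46 - 27/2 = -119/2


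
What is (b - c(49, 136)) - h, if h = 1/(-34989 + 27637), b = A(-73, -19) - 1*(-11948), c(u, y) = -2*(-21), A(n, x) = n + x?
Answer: 86856529/7352 ≈ 11814.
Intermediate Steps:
c(u, y) = 42
b = 11856 (b = (-73 - 19) - 1*(-11948) = -92 + 11948 = 11856)
h = -1/7352 (h = 1/(-7352) = -1/7352 ≈ -0.00013602)
(b - c(49, 136)) - h = (11856 - 1*42) - 1*(-1/7352) = (11856 - 42) + 1/7352 = 11814 + 1/7352 = 86856529/7352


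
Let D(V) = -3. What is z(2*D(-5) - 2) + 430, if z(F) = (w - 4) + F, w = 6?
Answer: 424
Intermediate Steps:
z(F) = 2 + F (z(F) = (6 - 4) + F = 2 + F)
z(2*D(-5) - 2) + 430 = (2 + (2*(-3) - 2)) + 430 = (2 + (-6 - 2)) + 430 = (2 - 8) + 430 = -6 + 430 = 424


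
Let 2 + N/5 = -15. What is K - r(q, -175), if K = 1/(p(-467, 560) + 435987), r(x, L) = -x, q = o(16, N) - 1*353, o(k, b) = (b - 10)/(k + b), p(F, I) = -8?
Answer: -10577722429/30082551 ≈ -351.62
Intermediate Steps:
N = -85 (N = -10 + 5*(-15) = -10 - 75 = -85)
o(k, b) = (-10 + b)/(b + k)
q = -24262/69 (q = (-10 - 85)/(-85 + 16) - 1*353 = -95/(-69) - 353 = -1/69*(-95) - 353 = 95/69 - 353 = -24262/69 ≈ -351.62)
K = 1/435979 (K = 1/(-8 + 435987) = 1/435979 ≈ 2.2937e-6)
K - r(q, -175) = 1/435979 - (-1)*(-24262)/69 = 1/435979 - 1*24262/69 = 1/435979 - 24262/69 = -10577722429/30082551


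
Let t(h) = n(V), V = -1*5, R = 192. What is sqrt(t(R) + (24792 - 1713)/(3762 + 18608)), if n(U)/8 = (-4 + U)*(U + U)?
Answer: sqrt(360816445230)/22370 ≈ 26.852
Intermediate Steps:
V = -5
n(U) = 16*U*(-4 + U) (n(U) = 8*((-4 + U)*(U + U)) = 8*((-4 + U)*(2*U)) = 8*(2*U*(-4 + U)) = 16*U*(-4 + U))
t(h) = 720 (t(h) = 16*(-5)*(-4 - 5) = 16*(-5)*(-9) = 720)
sqrt(t(R) + (24792 - 1713)/(3762 + 18608)) = sqrt(720 + (24792 - 1713)/(3762 + 18608)) = sqrt(720 + 23079/22370) = sqrt(16129479/22370) = sqrt(360816445230)/22370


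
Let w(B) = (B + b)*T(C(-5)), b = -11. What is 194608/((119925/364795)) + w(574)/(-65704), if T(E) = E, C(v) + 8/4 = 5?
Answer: 932891966340023/1575910440 ≈ 5.9197e+5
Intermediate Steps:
C(v) = 3 (C(v) = -2 + 5 = 3)
w(B) = -33 + 3*B (w(B) = (B - 11)*3 = (-11 + B)*3 = -33 + 3*B)
194608/((119925/364795)) + w(574)/(-65704) = 194608/((119925/364795)) + (-33 + 3*574)/(-65704) = 194608/((119925*(1/364795))) + (-33 + 1722)*(-1/65704) = 194608/(23985/72959) + 1689*(-1/65704) = 194608*(72959/23985) - 1689/65704 = 14198405072/23985 - 1689/65704 = 932891966340023/1575910440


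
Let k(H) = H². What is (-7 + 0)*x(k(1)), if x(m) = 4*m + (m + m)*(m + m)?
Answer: -56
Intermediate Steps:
x(m) = 4*m + 4*m² (x(m) = 4*m + (2*m)*(2*m) = 4*m + 4*m²)
(-7 + 0)*x(k(1)) = (-7 + 0)*(4*1²*(1 + 1²)) = -28*(1 + 1) = -28*2 = -7*8 = -56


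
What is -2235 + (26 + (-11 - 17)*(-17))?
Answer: -1733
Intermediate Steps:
-2235 + (26 + (-11 - 17)*(-17)) = -2235 + (26 - 28*(-17)) = -2235 + (26 + 476) = -2235 + 502 = -1733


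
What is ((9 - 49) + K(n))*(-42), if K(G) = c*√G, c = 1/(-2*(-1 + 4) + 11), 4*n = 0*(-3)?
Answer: 1680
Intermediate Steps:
n = 0 (n = (0*(-3))/4 = (¼)*0 = 0)
c = ⅕ (c = 1/(-2*3 + 11) = 1/(-6 + 11) = 1/5 = ⅕ ≈ 0.20000)
K(G) = √G/5
((9 - 49) + K(n))*(-42) = ((9 - 49) + √0/5)*(-42) = (-40 + (⅕)*0)*(-42) = (-40 + 0)*(-42) = -40*(-42) = 1680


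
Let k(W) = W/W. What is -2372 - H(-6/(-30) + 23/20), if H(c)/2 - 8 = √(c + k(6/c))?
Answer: -2388 - √235/5 ≈ -2391.1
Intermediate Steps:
k(W) = 1
H(c) = 16 + 2*√(1 + c) (H(c) = 16 + 2*√(c + 1) = 16 + 2*√(1 + c))
-2372 - H(-6/(-30) + 23/20) = -2372 - (16 + 2*√(1 + (-6/(-30) + 23/20))) = -2372 - (16 + 2*√(1 + (-6*(-1/30) + 23*(1/20)))) = -2372 - (16 + 2*√(1 + (⅕ + 23/20))) = -2372 - (16 + 2*√(1 + 27/20)) = -2372 - (16 + 2*√(47/20)) = -2372 - (16 + 2*(√235/10)) = -2372 - (16 + √235/5) = -2372 + (-16 - √235/5) = -2388 - √235/5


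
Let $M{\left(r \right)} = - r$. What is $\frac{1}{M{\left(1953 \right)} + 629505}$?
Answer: $\frac{1}{627552} \approx 1.5935 \cdot 10^{-6}$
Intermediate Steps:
$\frac{1}{M{\left(1953 \right)} + 629505} = \frac{1}{\left(-1\right) 1953 + 629505} = \frac{1}{-1953 + 629505} = \frac{1}{627552}$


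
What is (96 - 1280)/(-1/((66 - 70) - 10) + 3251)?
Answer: -16576/45515 ≈ -0.36419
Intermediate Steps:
(96 - 1280)/(-1/((66 - 70) - 10) + 3251) = -1184/(-1/(-4 - 10) + 3251) = -1184/(-1/(-14) + 3251) = -1184/(-1/14*(-1) + 3251) = -1184/(1/14 + 3251) = -1184/45515/14 = -1184*14/45515 = -16576/45515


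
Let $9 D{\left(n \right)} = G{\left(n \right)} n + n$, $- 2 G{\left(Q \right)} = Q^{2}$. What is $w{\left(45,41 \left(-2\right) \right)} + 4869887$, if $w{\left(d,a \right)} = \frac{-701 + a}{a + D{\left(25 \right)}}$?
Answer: $\frac{83036457331}{17051} \approx 4.8699 \cdot 10^{6}$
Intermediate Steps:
$G{\left(Q \right)} = - \frac{Q^{2}}{2}$
$D{\left(n \right)} = - \frac{n^{3}}{18} + \frac{n}{9}$ ($D{\left(n \right)} = \frac{- \frac{n^{2}}{2} n + n}{9} = \frac{- \frac{n^{3}}{2} + n}{9} = \frac{n - \frac{n^{3}}{2}}{9} = - \frac{n^{3}}{18} + \frac{n}{9}$)
$w{\left(d,a \right)} = \frac{-701 + a}{- \frac{15575}{18} + a}$ ($w{\left(d,a \right)} = \frac{-701 + a}{a + \frac{1}{18} \cdot 25 \left(2 - 25^{2}\right)} = \frac{-701 + a}{a + \frac{1}{18} \cdot 25 \left(2 - 625\right)} = \frac{-701 + a}{a + \frac{1}{18} \cdot 25 \left(-623\right)} = \frac{-701 + a}{a - \frac{15575}{18}} = \frac{-701 + a}{- \frac{15575}{18} + a}$)
$w{\left(45,41 \left(-2\right) \right)} + 4869887 = \frac{18 \left(-701 + 41 \left(-2\right)\right)}{-15575 + 18 \cdot 41 \left(-2\right)} + 4869887 = \frac{18 \left(-701 - 82\right)}{-15575 + 18 \left(-82\right)} + 4869887 = 18 \frac{1}{-15575 - 1476} \left(-783\right) + 4869887 = 18 \frac{1}{-17051} \left(-783\right) + 4869887 = 18 \left(- \frac{1}{17051}\right) \left(-783\right) + 4869887 = \frac{14094}{17051} + 4869887 = \frac{83036457331}{17051}$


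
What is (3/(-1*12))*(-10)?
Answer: 5/2 ≈ 2.5000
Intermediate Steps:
(3/(-1*12))*(-10) = (3/(-12))*(-10) = -1/12*3*(-10) = -¼*(-10) = 5/2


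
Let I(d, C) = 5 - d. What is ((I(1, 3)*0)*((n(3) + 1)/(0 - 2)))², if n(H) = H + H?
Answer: 0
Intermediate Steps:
n(H) = 2*H
((I(1, 3)*0)*((n(3) + 1)/(0 - 2)))² = (((5 - 1*1)*0)*((2*3 + 1)/(0 - 2)))² = (((5 - 1)*0)*((6 + 1)/(-2)))² = ((4*0)*(7*(-½)))² = (0*(-7/2))² = 0² = 0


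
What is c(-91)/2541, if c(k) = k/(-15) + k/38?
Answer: 299/206910 ≈ 0.0014451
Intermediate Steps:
c(k) = -23*k/570 (c(k) = k*(-1/15) + k*(1/38) = -k/15 + k/38 = -23*k/570)
c(-91)/2541 = -23/570*(-91)/2541 = (2093/570)*(1/2541) = 299/206910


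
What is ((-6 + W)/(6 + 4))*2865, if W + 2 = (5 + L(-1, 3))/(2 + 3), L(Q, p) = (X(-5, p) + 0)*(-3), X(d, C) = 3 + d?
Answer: -16617/10 ≈ -1661.7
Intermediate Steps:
L(Q, p) = 6 (L(Q, p) = ((3 - 5) + 0)*(-3) = (-2 + 0)*(-3) = -2*(-3) = 6)
W = ⅕ (W = -2 + (5 + 6)/(2 + 3) = -2 + 11/5 = ⅕ ≈ 0.20000)
((-6 + W)/(6 + 4))*2865 = ((-6 + ⅕)/(6 + 4))*2865 = -29/5/10*2865 = -29/5*⅒*2865 = -29/50*2865 = -16617/10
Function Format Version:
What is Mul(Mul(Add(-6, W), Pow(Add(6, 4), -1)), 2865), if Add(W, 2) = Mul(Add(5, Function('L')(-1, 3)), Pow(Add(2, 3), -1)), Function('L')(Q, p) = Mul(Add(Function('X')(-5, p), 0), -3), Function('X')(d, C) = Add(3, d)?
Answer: Rational(-16617, 10) ≈ -1661.7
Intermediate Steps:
Function('L')(Q, p) = 6 (Function('L')(Q, p) = Mul(Add(Add(3, -5), 0), -3) = Mul(Add(-2, 0), -3) = Mul(-2, -3) = 6)
W = Rational(1, 5) (W = Add(-2, Mul(Add(5, 6), Pow(Add(2, 3), -1))) = Add(-2, Mul(11, Pow(5, -1))) = Add(-2, Mul(11, Rational(1, 5))) = Add(-2, Rational(11, 5)) = Rational(1, 5) ≈ 0.20000)
Mul(Mul(Add(-6, W), Pow(Add(6, 4), -1)), 2865) = Mul(Mul(Add(-6, Rational(1, 5)), Pow(Add(6, 4), -1)), 2865) = Mul(Mul(Rational(-29, 5), Pow(10, -1)), 2865) = Mul(Mul(Rational(-29, 5), Rational(1, 10)), 2865) = Mul(Rational(-29, 50), 2865) = Rational(-16617, 10)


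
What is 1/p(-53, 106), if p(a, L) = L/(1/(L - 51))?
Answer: 1/5830 ≈ 0.00017153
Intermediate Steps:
p(a, L) = L*(-51 + L) (p(a, L) = L/(1/(-51 + L)) = L*(-51 + L))
1/p(-53, 106) = 1/(106*(-51 + 106)) = 1/(106*55) = 1/5830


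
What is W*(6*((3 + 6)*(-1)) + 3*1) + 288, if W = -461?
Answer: 23799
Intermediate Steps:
W*(6*((3 + 6)*(-1)) + 3*1) + 288 = -461*(6*((3 + 6)*(-1)) + 3*1) + 288 = -461*(6*(9*(-1)) + 3) + 288 = -461*(6*(-9) + 3) + 288 = -461*(-54 + 3) + 288 = -461*(-51) + 288 = 23511 + 288 = 23799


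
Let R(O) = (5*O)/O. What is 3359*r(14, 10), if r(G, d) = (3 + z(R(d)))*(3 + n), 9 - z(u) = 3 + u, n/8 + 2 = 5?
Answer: 362772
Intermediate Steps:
n = 24 (n = -16 + 8*5 = -16 + 40 = 24)
R(O) = 5
z(u) = 6 - u (z(u) = 9 - (3 + u) = 9 + (-3 - u) = 6 - u)
r(G, d) = 108 (r(G, d) = (3 + (6 - 1*5))*(3 + 24) = (3 + (6 - 5))*27 = (3 + 1)*27 = 4*27 = 108)
3359*r(14, 10) = 3359*108 = 362772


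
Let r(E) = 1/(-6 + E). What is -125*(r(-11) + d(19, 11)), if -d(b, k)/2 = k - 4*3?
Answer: -4125/17 ≈ -242.65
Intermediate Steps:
d(b, k) = 24 - 2*k (d(b, k) = -2*(k - 4*3) = -2*(k - 1*12) = -2*(k - 12) = -2*(-12 + k) = 24 - 2*k)
-125*(r(-11) + d(19, 11)) = -125*(1/(-6 - 11) + (24 - 2*11)) = -125*(1/(-17) + (24 - 22)) = -125*(-1/17 + 2) = -125*33/17 = -4125/17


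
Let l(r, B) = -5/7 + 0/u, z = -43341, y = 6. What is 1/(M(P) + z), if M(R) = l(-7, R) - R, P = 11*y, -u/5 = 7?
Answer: -7/303854 ≈ -2.3037e-5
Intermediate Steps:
u = -35 (u = -5*7 = -35)
l(r, B) = -5/7 (l(r, B) = -5/7 + 0/(-35) = -5*⅐ + 0*(-1/35) = -5/7 + 0 = -5/7)
P = 66 (P = 11*6 = 66)
M(R) = -5/7 - R
1/(M(P) + z) = 1/((-5/7 - 1*66) - 43341) = 1/((-5/7 - 66) - 43341) = 1/(-467/7 - 43341) = 1/(-303854/7) = -7/303854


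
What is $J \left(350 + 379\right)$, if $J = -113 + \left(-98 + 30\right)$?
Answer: $-131949$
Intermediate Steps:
$J = -181$ ($J = -113 - 68 = -181$)
$J \left(350 + 379\right) = - 181 \left(350 + 379\right) = \left(-181\right) 729 = -131949$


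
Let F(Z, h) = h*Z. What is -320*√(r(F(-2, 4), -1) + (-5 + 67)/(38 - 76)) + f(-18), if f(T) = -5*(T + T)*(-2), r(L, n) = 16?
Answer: -360 - 320*√5187/19 ≈ -1573.0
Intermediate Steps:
F(Z, h) = Z*h
f(T) = 20*T (f(T) = -10*T*(-2) = 20*T)
-320*√(r(F(-2, 4), -1) + (-5 + 67)/(38 - 76)) + f(-18) = -320*√(16 + (-5 + 67)/(38 - 76)) + 20*(-18) = -320*√(16 + 62/(-38)) - 360 = -320*√(16 + 62*(-1/38)) - 360 = -320*√(16 - 31/19) - 360 = -320*√5187/19 - 360 = -360 - 320*√5187/19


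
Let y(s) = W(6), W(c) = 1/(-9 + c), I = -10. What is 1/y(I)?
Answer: -3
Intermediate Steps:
y(s) = -1/3 (y(s) = 1/(-9 + 6) = 1/(-3) = -1/3)
1/y(I) = 1/(-1/3) = -3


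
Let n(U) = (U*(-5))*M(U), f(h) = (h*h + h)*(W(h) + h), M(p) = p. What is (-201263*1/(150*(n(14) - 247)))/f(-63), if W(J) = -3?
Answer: -201263/47447353800 ≈ -4.2418e-6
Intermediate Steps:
f(h) = (-3 + h)*(h + h**2) (f(h) = (h*h + h)*(-3 + h) = (h**2 + h)*(-3 + h) = (h + h**2)*(-3 + h) = (-3 + h)*(h + h**2))
n(U) = -5*U**2 (n(U) = (U*(-5))*U = (-5*U)*U = -5*U**2)
(-201263*1/(150*(n(14) - 247)))/f(-63) = (-201263*1/(150*(-5*14**2 - 247)))/((-63*(-3 + (-63)**2 - 2*(-63)))) = (-201263*1/(150*(-5*196 - 247)))/((-63*(-3 + 3969 + 126))) = (-201263*1/(150*(-980 - 247)))/((-63*4092)) = -201263/((-1227*150))/(-257796) = -201263/(-184050)*(-1/257796) = -201263*(-1/184050)*(-1/257796) = (201263/184050)*(-1/257796) = -201263/47447353800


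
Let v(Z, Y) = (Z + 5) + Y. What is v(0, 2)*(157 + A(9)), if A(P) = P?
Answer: 1162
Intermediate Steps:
v(Z, Y) = 5 + Y + Z (v(Z, Y) = (5 + Z) + Y = 5 + Y + Z)
v(0, 2)*(157 + A(9)) = (5 + 2 + 0)*(157 + 9) = 7*166 = 1162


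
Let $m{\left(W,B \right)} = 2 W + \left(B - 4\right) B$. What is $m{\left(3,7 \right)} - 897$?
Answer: $-870$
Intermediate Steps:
$m{\left(W,B \right)} = 2 W + B \left(-4 + B\right)$ ($m{\left(W,B \right)} = 2 W + \left(-4 + B\right) B = 2 W + B \left(-4 + B\right)$)
$m{\left(3,7 \right)} - 897 = \left(7^{2} - 28 + 2 \cdot 3\right) - 897 = \left(49 - 28 + 6\right) - 897 = 27 - 897 = -870$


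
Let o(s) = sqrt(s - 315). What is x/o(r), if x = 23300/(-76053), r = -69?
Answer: 5825*I*sqrt(6)/912636 ≈ 0.015634*I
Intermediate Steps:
x = -23300/76053 (x = 23300*(-1/76053) = -23300/76053 ≈ -0.30637)
o(s) = sqrt(-315 + s)
x/o(r) = -23300/(76053*sqrt(-315 - 69)) = -23300*(-I*sqrt(6)/48)/76053 = -(-5825)*I*sqrt(6)/912636 = 5825*I*sqrt(6)/912636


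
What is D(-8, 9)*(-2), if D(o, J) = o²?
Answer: -128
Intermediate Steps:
D(-8, 9)*(-2) = (-8)²*(-2) = 64*(-2) = -128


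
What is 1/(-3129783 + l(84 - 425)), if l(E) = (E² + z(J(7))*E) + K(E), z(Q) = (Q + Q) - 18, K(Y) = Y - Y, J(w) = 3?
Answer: -1/3009410 ≈ -3.3229e-7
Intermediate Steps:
K(Y) = 0
z(Q) = -18 + 2*Q (z(Q) = 2*Q - 18 = -18 + 2*Q)
l(E) = E² - 12*E (l(E) = (E² + (-18 + 2*3)*E) + 0 = (E² + (-18 + 6)*E) + 0 = (E² - 12*E) + 0 = E² - 12*E)
1/(-3129783 + l(84 - 425)) = 1/(-3129783 + (84 - 425)*(-12 + (84 - 425))) = 1/(-3129783 - 341*(-12 - 341)) = 1/(-3129783 - 341*(-353)) = 1/(-3129783 + 120373) = 1/(-3009410) = -1/3009410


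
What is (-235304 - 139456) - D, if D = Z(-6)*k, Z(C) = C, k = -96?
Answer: -375336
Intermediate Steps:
D = 576 (D = -6*(-96) = 576)
(-235304 - 139456) - D = (-235304 - 139456) - 1*576 = -374760 - 576 = -375336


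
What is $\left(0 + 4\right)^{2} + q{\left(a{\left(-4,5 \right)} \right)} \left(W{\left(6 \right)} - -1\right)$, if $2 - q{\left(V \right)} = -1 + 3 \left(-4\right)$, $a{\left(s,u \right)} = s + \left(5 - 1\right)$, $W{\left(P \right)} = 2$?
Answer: $61$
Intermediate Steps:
$a{\left(s,u \right)} = 4 + s$ ($a{\left(s,u \right)} = s + \left(5 - 1\right) = s + 4 = 4 + s$)
$q{\left(V \right)} = 15$ ($q{\left(V \right)} = 2 - \left(-1 + 3 \left(-4\right)\right) = 2 - \left(-1 - 12\right) = 2 - -13 = 2 + 13 = 15$)
$\left(0 + 4\right)^{2} + q{\left(a{\left(-4,5 \right)} \right)} \left(W{\left(6 \right)} - -1\right) = \left(0 + 4\right)^{2} + 15 \left(2 - -1\right) = 4^{2} + 15 \left(2 + 1\right) = 16 + 15 \cdot 3 = 16 + 45 = 61$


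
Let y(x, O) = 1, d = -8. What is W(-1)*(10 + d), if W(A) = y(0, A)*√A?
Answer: 2*I ≈ 2.0*I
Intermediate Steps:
W(A) = √A (W(A) = 1*√A = √A)
W(-1)*(10 + d) = √(-1)*(10 - 8) = I*2 = 2*I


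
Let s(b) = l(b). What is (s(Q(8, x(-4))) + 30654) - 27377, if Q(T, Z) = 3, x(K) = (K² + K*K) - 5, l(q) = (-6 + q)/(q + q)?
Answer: 6553/2 ≈ 3276.5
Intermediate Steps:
l(q) = (-6 + q)/(2*q) (l(q) = (-6 + q)/((2*q)) = (-6 + q)*(1/(2*q)) = (-6 + q)/(2*q))
x(K) = -5 + 2*K² (x(K) = (K² + K²) - 5 = 2*K² - 5 = -5 + 2*K²)
s(b) = (-6 + b)/(2*b)
(s(Q(8, x(-4))) + 30654) - 27377 = ((½)*(-6 + 3)/3 + 30654) - 27377 = ((½)*(⅓)*(-3) + 30654) - 27377 = (-½ + 30654) - 27377 = 61307/2 - 27377 = 6553/2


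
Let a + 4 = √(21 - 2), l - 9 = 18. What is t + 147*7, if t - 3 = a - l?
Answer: 1001 + √19 ≈ 1005.4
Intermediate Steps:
l = 27 (l = 9 + 18 = 27)
a = -4 + √19 (a = -4 + √(21 - 2) = -4 + √19 ≈ 0.35890)
t = -28 + √19 (t = 3 + ((-4 + √19) - 1*27) = 3 + ((-4 + √19) - 27) = 3 + (-31 + √19) = -28 + √19 ≈ -23.641)
t + 147*7 = (-28 + √19) + 147*7 = (-28 + √19) + 1029 = 1001 + √19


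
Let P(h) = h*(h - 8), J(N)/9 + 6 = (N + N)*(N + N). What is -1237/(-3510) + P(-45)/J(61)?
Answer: 4833559/13055445 ≈ 0.37023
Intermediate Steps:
J(N) = -54 + 36*N² (J(N) = -54 + 9*((N + N)*(N + N)) = -54 + 9*((2*N)*(2*N)) = -54 + 9*(4*N²) = -54 + 36*N²)
P(h) = h*(-8 + h)
-1237/(-3510) + P(-45)/J(61) = -1237/(-3510) + (-45*(-8 - 45))/(-54 + 36*61²) = -1237*(-1/3510) + (-45*(-53))/(-54 + 36*3721) = 1237/3510 + 2385/(-54 + 133956) = 1237/3510 + 2385/133902 = 1237/3510 + 2385*(1/133902) = 1237/3510 + 265/14878 = 4833559/13055445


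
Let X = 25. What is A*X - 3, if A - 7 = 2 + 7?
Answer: 397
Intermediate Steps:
A = 16 (A = 7 + (2 + 7) = 7 + 9 = 16)
A*X - 3 = 16*25 - 3 = 400 - 3 = 397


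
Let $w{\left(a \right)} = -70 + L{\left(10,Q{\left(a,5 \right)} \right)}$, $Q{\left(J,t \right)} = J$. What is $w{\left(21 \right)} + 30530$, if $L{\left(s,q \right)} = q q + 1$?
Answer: $30902$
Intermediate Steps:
$L{\left(s,q \right)} = 1 + q^{2}$ ($L{\left(s,q \right)} = q^{2} + 1 = 1 + q^{2}$)
$w{\left(a \right)} = -69 + a^{2}$ ($w{\left(a \right)} = -70 + \left(1 + a^{2}\right) = -69 + a^{2}$)
$w{\left(21 \right)} + 30530 = \left(-69 + 21^{2}\right) + 30530 = \left(-69 + 441\right) + 30530 = 372 + 30530 = 30902$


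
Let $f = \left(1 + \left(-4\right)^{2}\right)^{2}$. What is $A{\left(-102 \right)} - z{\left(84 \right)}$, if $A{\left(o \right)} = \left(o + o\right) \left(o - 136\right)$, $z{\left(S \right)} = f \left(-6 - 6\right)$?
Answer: $52020$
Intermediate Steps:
$f = 289$ ($f = \left(1 + 16\right)^{2} = 17^{2} = 289$)
$z{\left(S \right)} = -3468$ ($z{\left(S \right)} = 289 \left(-6 - 6\right) = 289 \left(-12\right) = -3468$)
$A{\left(o \right)} = 2 o \left(-136 + o\right)$
$A{\left(-102 \right)} - z{\left(84 \right)} = 2 \left(-102\right) \left(-136 - 102\right) - -3468 = 2 \left(-102\right) \left(-238\right) + 3468 = 48552 + 3468 = 52020$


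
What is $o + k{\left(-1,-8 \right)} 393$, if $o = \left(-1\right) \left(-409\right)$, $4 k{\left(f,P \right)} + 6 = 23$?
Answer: $\frac{8317}{4} \approx 2079.3$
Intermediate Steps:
$k{\left(f,P \right)} = \frac{17}{4}$ ($k{\left(f,P \right)} = - \frac{3}{2} + \frac{1}{4} \cdot 23 = - \frac{3}{2} + \frac{23}{4} = \frac{17}{4}$)
$o = 409$
$o + k{\left(-1,-8 \right)} 393 = 409 + \frac{17}{4} \cdot 393 = 409 + \frac{6681}{4} = \frac{8317}{4}$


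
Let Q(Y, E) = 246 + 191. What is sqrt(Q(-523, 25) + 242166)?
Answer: sqrt(242603) ≈ 492.55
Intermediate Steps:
Q(Y, E) = 437
sqrt(Q(-523, 25) + 242166) = sqrt(437 + 242166) = sqrt(242603)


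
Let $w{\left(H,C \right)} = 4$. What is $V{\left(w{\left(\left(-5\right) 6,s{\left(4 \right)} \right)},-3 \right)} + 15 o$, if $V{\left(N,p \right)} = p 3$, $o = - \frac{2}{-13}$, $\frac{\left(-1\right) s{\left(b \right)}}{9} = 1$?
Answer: $- \frac{87}{13} \approx -6.6923$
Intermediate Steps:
$s{\left(b \right)} = -9$ ($s{\left(b \right)} = \left(-9\right) 1 = -9$)
$o = \frac{2}{13}$ ($o = \left(-2\right) \left(- \frac{1}{13}\right) = \frac{2}{13} \approx 0.15385$)
$V{\left(N,p \right)} = 3 p$
$V{\left(w{\left(\left(-5\right) 6,s{\left(4 \right)} \right)},-3 \right)} + 15 o = 3 \left(-3\right) + 15 \cdot \frac{2}{13} = -9 + \frac{30}{13} = - \frac{87}{13}$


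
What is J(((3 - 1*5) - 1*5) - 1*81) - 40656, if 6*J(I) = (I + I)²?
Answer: -106480/3 ≈ -35493.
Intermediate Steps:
J(I) = 2*I²/3 (J(I) = (I + I)²/6 = (2*I)²/6 = (4*I²)/6 = 2*I²/3)
J(((3 - 1*5) - 1*5) - 1*81) - 40656 = 2*(((3 - 1*5) - 1*5) - 1*81)²/3 - 40656 = 2*(((3 - 5) - 5) - 81)²/3 - 40656 = 2*((-2 - 5) - 81)²/3 - 40656 = 2*(-7 - 81)²/3 - 40656 = (⅔)*(-88)² - 40656 = (⅔)*7744 - 40656 = 15488/3 - 40656 = -106480/3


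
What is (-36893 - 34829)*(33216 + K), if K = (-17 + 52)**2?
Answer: -2470177402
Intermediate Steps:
K = 1225 (K = 35**2 = 1225)
(-36893 - 34829)*(33216 + K) = (-36893 - 34829)*(33216 + 1225) = -71722*34441 = -2470177402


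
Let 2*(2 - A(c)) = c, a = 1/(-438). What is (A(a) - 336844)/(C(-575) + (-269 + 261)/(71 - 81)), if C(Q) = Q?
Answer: 1475367955/2514996 ≈ 586.63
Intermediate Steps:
a = -1/438 ≈ -0.0022831
A(c) = 2 - c/2
(A(a) - 336844)/(C(-575) + (-269 + 261)/(71 - 81)) = ((2 - ½*(-1/438)) - 336844)/(-575 + (-269 + 261)/(71 - 81)) = ((2 + 1/876) - 336844)/(-575 - 8/(-10)) = (1753/876 - 336844)/(-575 - 8*(-⅒)) = -295073591/(876*(-575 + ⅘)) = -295073591/(876*(-2871/5)) = -295073591/876*(-5/2871) = 1475367955/2514996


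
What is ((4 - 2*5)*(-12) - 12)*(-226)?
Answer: -13560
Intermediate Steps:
((4 - 2*5)*(-12) - 12)*(-226) = ((4 - 10)*(-12) - 12)*(-226) = (-6*(-12) - 12)*(-226) = (72 - 12)*(-226) = 60*(-226) = -13560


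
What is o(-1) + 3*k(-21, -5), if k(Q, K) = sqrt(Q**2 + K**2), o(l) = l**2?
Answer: 1 + 3*sqrt(466) ≈ 65.761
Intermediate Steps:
k(Q, K) = sqrt(K**2 + Q**2)
o(-1) + 3*k(-21, -5) = (-1)**2 + 3*sqrt((-5)**2 + (-21)**2) = 1 + 3*sqrt(25 + 441) = 1 + 3*sqrt(466)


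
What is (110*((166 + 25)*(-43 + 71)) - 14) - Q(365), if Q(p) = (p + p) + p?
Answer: 587171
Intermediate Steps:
Q(p) = 3*p (Q(p) = 2*p + p = 3*p)
(110*((166 + 25)*(-43 + 71)) - 14) - Q(365) = (110*((166 + 25)*(-43 + 71)) - 14) - 3*365 = (110*(191*28) - 14) - 1*1095 = (110*5348 - 14) - 1095 = (588280 - 14) - 1095 = 588266 - 1095 = 587171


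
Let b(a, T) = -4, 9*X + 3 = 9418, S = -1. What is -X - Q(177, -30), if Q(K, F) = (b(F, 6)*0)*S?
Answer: -9415/9 ≈ -1046.1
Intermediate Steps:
X = 9415/9 (X = -⅓ + (⅑)*9418 = -⅓ + 9418/9 = 9415/9 ≈ 1046.1)
Q(K, F) = 0 (Q(K, F) = -4*0*(-1) = 0*(-1) = 0)
-X - Q(177, -30) = -1*9415/9 - 1*0 = -9415/9 + 0 = -9415/9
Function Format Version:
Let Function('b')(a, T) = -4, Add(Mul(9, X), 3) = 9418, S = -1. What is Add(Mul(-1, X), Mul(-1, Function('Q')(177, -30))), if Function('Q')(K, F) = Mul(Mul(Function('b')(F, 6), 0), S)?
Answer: Rational(-9415, 9) ≈ -1046.1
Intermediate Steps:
X = Rational(9415, 9) (X = Add(Rational(-1, 3), Mul(Rational(1, 9), 9418)) = Add(Rational(-1, 3), Rational(9418, 9)) = Rational(9415, 9) ≈ 1046.1)
Function('Q')(K, F) = 0 (Function('Q')(K, F) = Mul(Mul(-4, 0), -1) = Mul(0, -1) = 0)
Add(Mul(-1, X), Mul(-1, Function('Q')(177, -30))) = Add(Mul(-1, Rational(9415, 9)), Mul(-1, 0)) = Add(Rational(-9415, 9), 0) = Rational(-9415, 9)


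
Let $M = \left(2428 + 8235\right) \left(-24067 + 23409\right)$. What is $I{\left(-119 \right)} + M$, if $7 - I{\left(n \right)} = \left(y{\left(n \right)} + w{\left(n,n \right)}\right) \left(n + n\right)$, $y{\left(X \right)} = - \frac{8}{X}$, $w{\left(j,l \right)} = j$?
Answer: $-7044553$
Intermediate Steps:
$M = -7016254$ ($M = 10663 \left(-658\right) = -7016254$)
$I{\left(n \right)} = 7 - 2 n \left(n - \frac{8}{n}\right)$ ($I{\left(n \right)} = 7 - \left(- \frac{8}{n} + n\right) \left(n + n\right) = 7 - \left(n - \frac{8}{n}\right) 2 n = 7 - 2 n \left(n - \frac{8}{n}\right)$)
$I{\left(-119 \right)} + M = \left(23 - 2 \left(-119\right)^{2}\right) - 7016254 = \left(23 - 28322\right) - 7016254 = -28299 - 7016254 = -7044553$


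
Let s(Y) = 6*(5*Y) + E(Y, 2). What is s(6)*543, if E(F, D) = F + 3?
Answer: 102627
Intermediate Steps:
E(F, D) = 3 + F
s(Y) = 3 + 31*Y (s(Y) = 6*(5*Y) + (3 + Y) = 30*Y + (3 + Y) = 3 + 31*Y)
s(6)*543 = (3 + 31*6)*543 = (3 + 186)*543 = 189*543 = 102627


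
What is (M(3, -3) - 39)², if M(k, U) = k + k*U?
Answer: 2025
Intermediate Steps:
M(k, U) = k + U*k
(M(3, -3) - 39)² = (3*(1 - 3) - 39)² = (3*(-2) - 39)² = (-6 - 39)² = (-45)² = 2025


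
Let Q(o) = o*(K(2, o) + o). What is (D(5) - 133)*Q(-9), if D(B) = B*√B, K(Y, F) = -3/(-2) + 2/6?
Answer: -17157/2 + 645*√5/2 ≈ -7857.4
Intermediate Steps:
K(Y, F) = 11/6 (K(Y, F) = -3*(-½) + 2*(⅙) = 3/2 + ⅓ = 11/6)
D(B) = B^(3/2)
Q(o) = o*(11/6 + o)
(D(5) - 133)*Q(-9) = (5^(3/2) - 133)*((⅙)*(-9)*(11 + 6*(-9))) = (5*√5 - 133)*((⅙)*(-9)*(11 - 54)) = (-133 + 5*√5)*((⅙)*(-9)*(-43)) = (-133 + 5*√5)*(129/2) = -17157/2 + 645*√5/2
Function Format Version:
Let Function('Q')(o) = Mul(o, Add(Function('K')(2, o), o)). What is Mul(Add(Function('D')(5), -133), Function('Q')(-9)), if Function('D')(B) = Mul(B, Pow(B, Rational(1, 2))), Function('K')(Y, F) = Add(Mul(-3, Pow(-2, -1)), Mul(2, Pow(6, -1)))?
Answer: Add(Rational(-17157, 2), Mul(Rational(645, 2), Pow(5, Rational(1, 2)))) ≈ -7857.4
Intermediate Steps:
Function('K')(Y, F) = Rational(11, 6) (Function('K')(Y, F) = Add(Mul(-3, Rational(-1, 2)), Mul(2, Rational(1, 6))) = Add(Rational(3, 2), Rational(1, 3)) = Rational(11, 6))
Function('D')(B) = Pow(B, Rational(3, 2))
Function('Q')(o) = Mul(o, Add(Rational(11, 6), o))
Mul(Add(Function('D')(5), -133), Function('Q')(-9)) = Mul(Add(Pow(5, Rational(3, 2)), -133), Mul(Rational(1, 6), -9, Add(11, Mul(6, -9)))) = Mul(Add(Mul(5, Pow(5, Rational(1, 2))), -133), Mul(Rational(1, 6), -9, Add(11, -54))) = Mul(Add(-133, Mul(5, Pow(5, Rational(1, 2)))), Mul(Rational(1, 6), -9, -43)) = Mul(Add(-133, Mul(5, Pow(5, Rational(1, 2)))), Rational(129, 2)) = Add(Rational(-17157, 2), Mul(Rational(645, 2), Pow(5, Rational(1, 2))))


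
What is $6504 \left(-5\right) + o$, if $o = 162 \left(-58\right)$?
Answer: $-41916$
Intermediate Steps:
$o = -9396$
$6504 \left(-5\right) + o = 6504 \left(-5\right) - 9396 = -32520 - 9396 = -41916$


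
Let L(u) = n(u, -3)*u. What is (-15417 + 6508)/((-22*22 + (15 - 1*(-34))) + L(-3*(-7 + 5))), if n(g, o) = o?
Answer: 59/3 ≈ 19.667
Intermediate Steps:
L(u) = -3*u
(-15417 + 6508)/((-22*22 + (15 - 1*(-34))) + L(-3*(-7 + 5))) = (-15417 + 6508)/((-22*22 + (15 - 1*(-34))) - (-9)*(-7 + 5)) = -8909/((-484 + (15 + 34)) - (-9)*(-2)) = -8909/((-484 + 49) - 3*6) = -8909/(-435 - 18) = -8909/(-453) = -8909*(-1/453) = 59/3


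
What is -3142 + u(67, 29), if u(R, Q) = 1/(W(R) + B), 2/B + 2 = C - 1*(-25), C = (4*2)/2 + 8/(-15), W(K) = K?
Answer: -83667921/26629 ≈ -3142.0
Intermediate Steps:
C = 52/15 (C = 8*(½) + 8*(-1/15) = 4 - 8/15 = 52/15 ≈ 3.4667)
B = 30/397 (B = 2/(-2 + (52/15 - 1*(-25))) = 2/(-2 + (52/15 + 25)) = 2/(-2 + 427/15) = 2/(397/15) = 2*(15/397) = 30/397 ≈ 0.075567)
u(R, Q) = 1/(30/397 + R) (u(R, Q) = 1/(R + 30/397) = 1/(30/397 + R))
-3142 + u(67, 29) = -3142 + 397/(30 + 397*67) = -3142 + 397/(30 + 26599) = -3142 + 397/26629 = -83667921/26629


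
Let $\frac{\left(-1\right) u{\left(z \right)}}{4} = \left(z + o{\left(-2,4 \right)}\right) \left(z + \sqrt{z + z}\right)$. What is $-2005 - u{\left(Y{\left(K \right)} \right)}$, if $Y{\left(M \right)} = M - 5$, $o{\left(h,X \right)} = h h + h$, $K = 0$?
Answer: $-1945 - 12 i \sqrt{10} \approx -1945.0 - 37.947 i$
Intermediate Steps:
$o{\left(h,X \right)} = h + h^{2}$ ($o{\left(h,X \right)} = h^{2} + h = h + h^{2}$)
$Y{\left(M \right)} = -5 + M$ ($Y{\left(M \right)} = M - 5 = -5 + M$)
$u{\left(z \right)} = - 4 \left(2 + z\right) \left(z + \sqrt{2} \sqrt{z}\right)$ ($u{\left(z \right)} = - 4 \left(z - 2 \left(1 - 2\right)\right) \left(z + \sqrt{z + z}\right) = - 4 \left(z - -2\right) \left(z + \sqrt{2 z}\right) = - 4 \left(z + 2\right) \left(z + \sqrt{2} \sqrt{z}\right) = - 4 \left(2 + z\right) \left(z + \sqrt{2} \sqrt{z}\right)$)
$-2005 - u{\left(Y{\left(K \right)} \right)} = -2005 - \left(- 8 \left(-5 + 0\right) - 4 \left(-5 + 0\right)^{2} - 8 \sqrt{2} \sqrt{-5 + 0} - 4 \sqrt{2} \left(-5 + 0\right)^{\frac{3}{2}}\right) = -2005 - \left(\left(-8\right) \left(-5\right) - 4 \left(-5\right)^{2} - 8 \sqrt{2} \sqrt{-5} - 4 \sqrt{2} \left(-5\right)^{\frac{3}{2}}\right) = -2005 - \left(40 - 100 - 8 \sqrt{2} i \sqrt{5} - 4 \sqrt{2} \left(- 5 i \sqrt{5}\right)\right) = -2005 - \left(40 - 100 - 8 i \sqrt{10} + 20 i \sqrt{10}\right) = -2005 - \left(-60 + 12 i \sqrt{10}\right) = -2005 + \left(60 - 12 i \sqrt{10}\right) = -1945 - 12 i \sqrt{10}$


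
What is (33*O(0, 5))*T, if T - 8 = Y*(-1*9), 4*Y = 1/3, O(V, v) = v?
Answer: 4785/4 ≈ 1196.3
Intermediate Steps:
Y = 1/12 (Y = (¼)/3 = (¼)*(⅓) = 1/12 ≈ 0.083333)
T = 29/4 (T = 8 + (-1*9)/12 = 8 + (1/12)*(-9) = 8 - ¾ = 29/4 ≈ 7.2500)
(33*O(0, 5))*T = (33*5)*(29/4) = 165*(29/4) = 4785/4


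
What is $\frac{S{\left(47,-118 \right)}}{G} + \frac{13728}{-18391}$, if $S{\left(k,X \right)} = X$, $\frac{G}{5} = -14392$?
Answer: $- \frac{492848371}{661708180} \approx -0.74481$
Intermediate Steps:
$G = -71960$ ($G = 5 \left(-14392\right) = -71960$)
$\frac{S{\left(47,-118 \right)}}{G} + \frac{13728}{-18391} = - \frac{118}{-71960} + \frac{13728}{-18391} = \left(-118\right) \left(- \frac{1}{71960}\right) + 13728 \left(- \frac{1}{18391}\right) = \frac{59}{35980} - \frac{13728}{18391} = - \frac{492848371}{661708180}$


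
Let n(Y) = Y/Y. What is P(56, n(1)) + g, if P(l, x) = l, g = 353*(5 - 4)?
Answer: 409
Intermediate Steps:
n(Y) = 1
g = 353 (g = 353*1 = 353)
P(56, n(1)) + g = 56 + 353 = 409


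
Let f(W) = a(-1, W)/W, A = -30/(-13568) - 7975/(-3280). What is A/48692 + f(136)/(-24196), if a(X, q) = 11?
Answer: 64951604031/1392707182006784 ≈ 4.6637e-5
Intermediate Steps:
A = 676895/278144 (A = -30*(-1/13568) - 7975*(-1/3280) = 15/6784 + 1595/656 = 676895/278144 ≈ 2.4336)
f(W) = 11/W
A/48692 + f(136)/(-24196) = (676895/278144)/48692 + (11/136)/(-24196) = (676895/278144)*(1/48692) + (11*(1/136))*(-1/24196) = 676895/13543387648 + (11/136)*(-1/24196) = 676895/13543387648 - 11/3290656 = 64951604031/1392707182006784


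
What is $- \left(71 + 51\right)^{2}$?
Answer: $-14884$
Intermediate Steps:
$- \left(71 + 51\right)^{2} = - 122^{2} = \left(-1\right) 14884 = -14884$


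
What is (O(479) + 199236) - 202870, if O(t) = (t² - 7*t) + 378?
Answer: 222832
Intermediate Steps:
O(t) = 378 + t² - 7*t
(O(479) + 199236) - 202870 = ((378 + 479² - 7*479) + 199236) - 202870 = ((378 + 229441 - 3353) + 199236) - 202870 = (226466 + 199236) - 202870 = 425702 - 202870 = 222832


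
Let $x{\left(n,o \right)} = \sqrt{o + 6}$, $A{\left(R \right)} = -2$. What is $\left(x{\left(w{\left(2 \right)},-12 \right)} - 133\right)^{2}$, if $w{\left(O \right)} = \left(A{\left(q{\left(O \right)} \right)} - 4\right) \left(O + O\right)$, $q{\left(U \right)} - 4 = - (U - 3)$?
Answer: $\left(133 - i \sqrt{6}\right)^{2} \approx 17683.0 - 651.56 i$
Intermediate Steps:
$q{\left(U \right)} = 7 - U$ ($q{\left(U \right)} = 4 - \left(U - 3\right) = 4 - \left(-3 + U\right) = 7 - U$)
$w{\left(O \right)} = - 12 O$ ($w{\left(O \right)} = \left(-2 - 4\right) \left(O + O\right) = - 6 \cdot 2 O = - 12 O$)
$x{\left(n,o \right)} = \sqrt{6 + o}$
$\left(x{\left(w{\left(2 \right)},-12 \right)} - 133\right)^{2} = \left(\sqrt{6 - 12} - 133\right)^{2} = \left(\sqrt{-6} - 133\right)^{2} = \left(i \sqrt{6} - 133\right)^{2} = \left(-133 + i \sqrt{6}\right)^{2}$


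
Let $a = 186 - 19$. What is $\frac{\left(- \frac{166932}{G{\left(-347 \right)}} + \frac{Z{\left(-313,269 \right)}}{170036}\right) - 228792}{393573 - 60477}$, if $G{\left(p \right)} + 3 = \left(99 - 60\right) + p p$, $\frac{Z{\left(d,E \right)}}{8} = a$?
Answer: $- \frac{585710648127859}{852725177914740} \approx -0.68687$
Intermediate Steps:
$a = 167$ ($a = 186 - 19 = 167$)
$Z{\left(d,E \right)} = 1336$ ($Z{\left(d,E \right)} = 8 \cdot 167 = 1336$)
$G{\left(p \right)} = 36 + p^{2}$ ($G{\left(p \right)} = -3 + \left(\left(99 - 60\right) + p p\right) = -3 + \left(39 + p^{2}\right) = 36 + p^{2}$)
$\frac{\left(- \frac{166932}{G{\left(-347 \right)}} + \frac{Z{\left(-313,269 \right)}}{170036}\right) - 228792}{393573 - 60477} = \frac{\left(- \frac{166932}{36 + \left(-347\right)^{2}} + \frac{1336}{170036}\right) - 228792}{393573 - 60477} = \frac{\left(- \frac{166932}{36 + 120409} + 1336 \cdot \frac{1}{170036}\right) - 228792}{333096} = \left(\left(- \frac{166932}{120445} + \frac{334}{42509}\right) - 228792\right) \frac{1}{333096} = \left(- \frac{7055883758}{5119996505} - 228792\right) \frac{1}{333096} = \left(- \frac{1171421296255718}{5119996505}\right) \frac{1}{333096} = - \frac{585710648127859}{852725177914740}$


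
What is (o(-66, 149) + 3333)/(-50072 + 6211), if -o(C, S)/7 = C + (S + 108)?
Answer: -1996/43861 ≈ -0.045507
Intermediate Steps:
o(C, S) = -756 - 7*C - 7*S (o(C, S) = -7*(C + (S + 108)) = -7*(C + (108 + S)) = -7*(108 + C + S) = -756 - 7*C - 7*S)
(o(-66, 149) + 3333)/(-50072 + 6211) = ((-756 - 7*(-66) - 7*149) + 3333)/(-50072 + 6211) = ((-756 + 462 - 1043) + 3333)/(-43861) = (-1337 + 3333)*(-1/43861) = 1996*(-1/43861) = -1996/43861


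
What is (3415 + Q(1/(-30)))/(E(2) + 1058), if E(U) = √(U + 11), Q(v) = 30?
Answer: 3644810/1119351 - 3445*√13/1119351 ≈ 3.2451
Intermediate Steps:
E(U) = √(11 + U)
(3415 + Q(1/(-30)))/(E(2) + 1058) = (3415 + 30)/(√(11 + 2) + 1058) = 3445/(√13 + 1058) = 3445/(1058 + √13)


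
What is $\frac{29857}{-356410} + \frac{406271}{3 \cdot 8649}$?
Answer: $\frac{144024347531}{9247770270} \approx 15.574$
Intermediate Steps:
$\frac{29857}{-356410} + \frac{406271}{3 \cdot 8649} = 29857 \left(- \frac{1}{356410}\right) + \frac{406271}{25947} = - \frac{29857}{356410} + 406271 \cdot \frac{1}{25947} = - \frac{29857}{356410} + \frac{406271}{25947} = \frac{144024347531}{9247770270}$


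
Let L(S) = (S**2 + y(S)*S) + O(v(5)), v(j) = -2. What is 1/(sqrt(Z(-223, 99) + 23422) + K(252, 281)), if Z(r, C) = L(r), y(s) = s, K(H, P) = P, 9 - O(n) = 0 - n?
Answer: -281/43926 + sqrt(122887)/43926 ≈ 0.0015834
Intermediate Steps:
O(n) = 9 + n (O(n) = 9 - (0 - n) = 9 - (-1)*n = 9 + n)
L(S) = 7 + 2*S**2 (L(S) = (S**2 + S*S) + (9 - 2) = (S**2 + S**2) + 7 = 2*S**2 + 7 = 7 + 2*S**2)
Z(r, C) = 7 + 2*r**2
1/(sqrt(Z(-223, 99) + 23422) + K(252, 281)) = 1/(sqrt((7 + 2*(-223)**2) + 23422) + 281) = 1/(sqrt((7 + 2*49729) + 23422) + 281) = 1/(sqrt((7 + 99458) + 23422) + 281) = 1/(sqrt(99465 + 23422) + 281) = 1/(sqrt(122887) + 281) = 1/(281 + sqrt(122887))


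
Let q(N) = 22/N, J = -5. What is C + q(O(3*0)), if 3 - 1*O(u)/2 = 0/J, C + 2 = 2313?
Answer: 6944/3 ≈ 2314.7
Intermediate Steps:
C = 2311 (C = -2 + 2313 = 2311)
O(u) = 6 (O(u) = 6 - 0/(-5) = 6 - 0*(-1)/5 = 6 - 2*0 = 6 + 0 = 6)
C + q(O(3*0)) = 2311 + 22/6 = 2311 + 22*(⅙) = 2311 + 11/3 = 6944/3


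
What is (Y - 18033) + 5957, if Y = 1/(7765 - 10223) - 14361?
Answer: -64982147/2458 ≈ -26437.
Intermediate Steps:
Y = -35299339/2458 (Y = 1/(-2458) - 14361 = -1/2458 - 14361 = -35299339/2458 ≈ -14361.)
(Y - 18033) + 5957 = (-35299339/2458 - 18033) + 5957 = -79624453/2458 + 5957 = -64982147/2458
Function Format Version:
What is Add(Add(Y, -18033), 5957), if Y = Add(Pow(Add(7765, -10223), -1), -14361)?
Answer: Rational(-64982147, 2458) ≈ -26437.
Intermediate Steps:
Y = Rational(-35299339, 2458) (Y = Add(Pow(-2458, -1), -14361) = Add(Rational(-1, 2458), -14361) = Rational(-35299339, 2458) ≈ -14361.)
Add(Add(Y, -18033), 5957) = Add(Add(Rational(-35299339, 2458), -18033), 5957) = Add(Rational(-79624453, 2458), 5957) = Rational(-64982147, 2458)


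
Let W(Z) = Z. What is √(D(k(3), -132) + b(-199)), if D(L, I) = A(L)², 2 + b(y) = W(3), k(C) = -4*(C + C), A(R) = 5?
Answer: √26 ≈ 5.0990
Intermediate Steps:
k(C) = -8*C
b(y) = 1 (b(y) = -2 + 3 = 1)
D(L, I) = 25 (D(L, I) = 5² = 25)
√(D(k(3), -132) + b(-199)) = √(25 + 1) = √26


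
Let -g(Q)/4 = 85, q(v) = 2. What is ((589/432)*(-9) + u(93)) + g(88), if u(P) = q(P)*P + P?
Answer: -3517/48 ≈ -73.271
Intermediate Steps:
g(Q) = -340 (g(Q) = -4*85 = -340)
u(P) = 3*P (u(P) = 2*P + P = 3*P)
((589/432)*(-9) + u(93)) + g(88) = ((589/432)*(-9) + 3*93) - 340 = ((589*(1/432))*(-9) + 279) - 340 = ((589/432)*(-9) + 279) - 340 = (-589/48 + 279) - 340 = 12803/48 - 340 = -3517/48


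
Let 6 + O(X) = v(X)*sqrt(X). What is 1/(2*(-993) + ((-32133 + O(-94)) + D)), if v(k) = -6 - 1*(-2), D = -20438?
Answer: I/(-54563*I + 4*sqrt(94)) ≈ -1.8327e-5 + 1.3026e-8*I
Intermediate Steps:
v(k) = -4 (v(k) = -6 + 2 = -4)
O(X) = -6 - 4*sqrt(X)
1/(2*(-993) + ((-32133 + O(-94)) + D)) = 1/(2*(-993) + ((-32133 + (-6 - 4*I*sqrt(94))) - 20438)) = 1/(-1986 + ((-32133 + (-6 - 4*I*sqrt(94))) - 20438)) = 1/(-1986 + ((-32139 - 4*I*sqrt(94)) - 20438)) = 1/(-1986 + (-52577 - 4*I*sqrt(94))) = 1/(-54563 - 4*I*sqrt(94))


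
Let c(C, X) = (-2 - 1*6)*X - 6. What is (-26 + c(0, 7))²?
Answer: 7744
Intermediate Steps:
c(C, X) = -6 - 8*X (c(C, X) = (-2 - 6)*X - 6 = -8*X - 6 = -6 - 8*X)
(-26 + c(0, 7))² = (-26 + (-6 - 8*7))² = (-26 + (-6 - 56))² = (-26 - 62)² = (-88)² = 7744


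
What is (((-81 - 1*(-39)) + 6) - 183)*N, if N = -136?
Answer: 29784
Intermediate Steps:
(((-81 - 1*(-39)) + 6) - 183)*N = (((-81 - 1*(-39)) + 6) - 183)*(-136) = (((-81 + 39) + 6) - 183)*(-136) = ((-42 + 6) - 183)*(-136) = (-36 - 183)*(-136) = -219*(-136) = 29784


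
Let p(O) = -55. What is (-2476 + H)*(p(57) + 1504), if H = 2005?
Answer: -682479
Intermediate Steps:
(-2476 + H)*(p(57) + 1504) = (-2476 + 2005)*(-55 + 1504) = -471*1449 = -682479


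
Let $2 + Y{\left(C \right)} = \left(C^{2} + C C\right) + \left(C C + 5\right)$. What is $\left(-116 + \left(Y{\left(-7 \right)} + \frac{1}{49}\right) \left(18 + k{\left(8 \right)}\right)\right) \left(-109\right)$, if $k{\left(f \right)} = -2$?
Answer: $- \frac{12200588}{49} \approx -2.4899 \cdot 10^{5}$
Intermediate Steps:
$Y{\left(C \right)} = 3 + 3 C^{2}$ ($Y{\left(C \right)} = -2 + \left(\left(C^{2} + C C\right) + \left(C C + 5\right)\right) = -2 + \left(\left(C^{2} + C^{2}\right) + \left(C^{2} + 5\right)\right) = -2 + \left(2 C^{2} + \left(5 + C^{2}\right)\right) = -2 + \left(5 + 3 C^{2}\right) = 3 + 3 C^{2}$)
$\left(-116 + \left(Y{\left(-7 \right)} + \frac{1}{49}\right) \left(18 + k{\left(8 \right)}\right)\right) \left(-109\right) = \left(-116 + \left(\left(3 + 3 \left(-7\right)^{2}\right) + \frac{1}{49}\right) \left(18 - 2\right)\right) \left(-109\right) = \left(-116 + \left(\left(3 + 3 \cdot 49\right) + \frac{1}{49}\right) 16\right) \left(-109\right) = \left(-116 + \left(\left(3 + 147\right) + \frac{1}{49}\right) 16\right) \left(-109\right) = \left(-116 + \left(150 + \frac{1}{49}\right) 16\right) \left(-109\right) = \left(-116 + \frac{7351}{49} \cdot 16\right) \left(-109\right) = \left(-116 + \frac{117616}{49}\right) \left(-109\right) = \frac{111932}{49} \left(-109\right) = - \frac{12200588}{49}$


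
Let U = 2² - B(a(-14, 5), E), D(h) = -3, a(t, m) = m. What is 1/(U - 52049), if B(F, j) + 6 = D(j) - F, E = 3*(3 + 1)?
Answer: -1/52031 ≈ -1.9219e-5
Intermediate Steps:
E = 12 (E = 3*4 = 12)
B(F, j) = -9 - F (B(F, j) = -6 + (-3 - F) = -9 - F)
U = 18 (U = 2² - (-9 - 1*5) = 4 - (-9 - 5) = 4 - 1*(-14) = 4 + 14 = 18)
1/(U - 52049) = 1/(18 - 52049) = 1/(-52031) = -1/52031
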